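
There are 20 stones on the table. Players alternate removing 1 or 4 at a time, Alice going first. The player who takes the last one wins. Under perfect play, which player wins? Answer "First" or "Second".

Compute winning (W) and losing (L) positions by backward induction:
i:   0  1  2  3  4  5  6  7  8  9 10 11 12 13 14 15 16 17 18 19 20
     L  W  L  W  W  L  W  L  W  W  L  W  L  W  W  L  W  L  W  W  L
Position 20 is L, so the second player wins.

Second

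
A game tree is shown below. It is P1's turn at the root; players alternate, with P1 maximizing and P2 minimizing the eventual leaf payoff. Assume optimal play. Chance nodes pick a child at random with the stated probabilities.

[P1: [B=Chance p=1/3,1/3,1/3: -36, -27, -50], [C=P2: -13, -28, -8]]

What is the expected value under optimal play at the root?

B (Chance): 1/3·-36 + 1/3·-27 + 1/3·-50 = -37.67
C (P2): min(-13, -28, -8) = -28
Root (P1): max(-37.67, -28) = -28

-28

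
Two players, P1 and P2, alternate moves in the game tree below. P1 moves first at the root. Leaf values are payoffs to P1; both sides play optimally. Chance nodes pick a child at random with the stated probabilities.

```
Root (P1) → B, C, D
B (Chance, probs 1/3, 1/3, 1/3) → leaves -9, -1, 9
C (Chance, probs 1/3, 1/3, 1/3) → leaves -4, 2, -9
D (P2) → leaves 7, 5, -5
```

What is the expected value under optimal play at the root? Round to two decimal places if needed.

B (Chance): 1/3·-9 + 1/3·-1 + 1/3·9 = -0.33
C (Chance): 1/3·-4 + 1/3·2 + 1/3·-9 = -3.67
D (P2): min(7, 5, -5) = -5
Root (P1): max(-0.33, -3.67, -5) = -0.33

-0.33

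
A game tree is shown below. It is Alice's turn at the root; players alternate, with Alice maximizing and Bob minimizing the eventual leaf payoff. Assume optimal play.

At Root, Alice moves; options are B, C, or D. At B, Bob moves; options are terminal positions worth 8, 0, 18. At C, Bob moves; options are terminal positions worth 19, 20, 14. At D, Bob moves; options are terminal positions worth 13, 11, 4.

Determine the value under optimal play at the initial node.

B (Bob): min(8, 0, 18) = 0
C (Bob): min(19, 20, 14) = 14
D (Bob): min(13, 11, 4) = 4
Root (Alice): max(0, 14, 4) = 14

14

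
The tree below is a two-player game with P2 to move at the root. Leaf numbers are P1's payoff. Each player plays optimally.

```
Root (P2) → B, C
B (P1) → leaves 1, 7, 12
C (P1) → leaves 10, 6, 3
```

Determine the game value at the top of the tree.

10

B (P1): max(1, 7, 12) = 12
C (P1): max(10, 6, 3) = 10
Root (P2): min(12, 10) = 10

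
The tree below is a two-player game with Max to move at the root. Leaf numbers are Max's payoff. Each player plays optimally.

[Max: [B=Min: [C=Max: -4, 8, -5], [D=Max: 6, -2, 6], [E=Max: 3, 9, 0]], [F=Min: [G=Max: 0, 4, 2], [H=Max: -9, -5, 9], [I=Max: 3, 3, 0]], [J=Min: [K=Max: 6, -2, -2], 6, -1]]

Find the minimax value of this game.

C (Max): max(-4, 8, -5) = 8
D (Max): max(6, -2, 6) = 6
E (Max): max(3, 9, 0) = 9
B (Min): min(8, 6, 9) = 6
G (Max): max(0, 4, 2) = 4
H (Max): max(-9, -5, 9) = 9
I (Max): max(3, 3, 0) = 3
F (Min): min(4, 9, 3) = 3
K (Max): max(6, -2, -2) = 6
J (Min): min(6, 6, -1) = -1
Root (Max): max(6, 3, -1) = 6

6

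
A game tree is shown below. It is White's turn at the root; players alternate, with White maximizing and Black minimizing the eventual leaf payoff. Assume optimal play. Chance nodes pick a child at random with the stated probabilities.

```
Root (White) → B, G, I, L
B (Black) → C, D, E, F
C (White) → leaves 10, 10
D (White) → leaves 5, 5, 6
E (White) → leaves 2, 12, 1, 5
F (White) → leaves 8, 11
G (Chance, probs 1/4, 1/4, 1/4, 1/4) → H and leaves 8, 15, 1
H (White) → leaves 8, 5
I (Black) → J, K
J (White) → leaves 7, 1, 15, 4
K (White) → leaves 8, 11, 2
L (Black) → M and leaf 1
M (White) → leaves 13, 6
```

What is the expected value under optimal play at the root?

C (White): max(10, 10) = 10
D (White): max(5, 5, 6) = 6
E (White): max(2, 12, 1, 5) = 12
F (White): max(8, 11) = 11
B (Black): min(10, 6, 12, 11) = 6
H (White): max(8, 5) = 8
G (Chance): 1/4·8 + 1/4·8 + 1/4·15 + 1/4·1 = 8
J (White): max(7, 1, 15, 4) = 15
K (White): max(8, 11, 2) = 11
I (Black): min(15, 11) = 11
M (White): max(13, 6) = 13
L (Black): min(13, 1) = 1
Root (White): max(6, 8, 11, 1) = 11

11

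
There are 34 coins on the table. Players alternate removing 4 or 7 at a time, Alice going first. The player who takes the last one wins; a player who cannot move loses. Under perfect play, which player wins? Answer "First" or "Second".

Second

W/L table (W = player to move can force a win):
i:   0  1  2  3  4  5  6  7  8  9 10 11 12 13 14 15 16 17 18 19 20 21 22 23 24 25 26 27 28 29 30 31 32 33 34
     L  L  L  L  W  W  W  W  W  W  W  L  L  L  L  W  W  W  W  W  W  W  L  L  L  L  W  W  W  W  W  W  W  L  L
Position 34 is L, so the second player wins.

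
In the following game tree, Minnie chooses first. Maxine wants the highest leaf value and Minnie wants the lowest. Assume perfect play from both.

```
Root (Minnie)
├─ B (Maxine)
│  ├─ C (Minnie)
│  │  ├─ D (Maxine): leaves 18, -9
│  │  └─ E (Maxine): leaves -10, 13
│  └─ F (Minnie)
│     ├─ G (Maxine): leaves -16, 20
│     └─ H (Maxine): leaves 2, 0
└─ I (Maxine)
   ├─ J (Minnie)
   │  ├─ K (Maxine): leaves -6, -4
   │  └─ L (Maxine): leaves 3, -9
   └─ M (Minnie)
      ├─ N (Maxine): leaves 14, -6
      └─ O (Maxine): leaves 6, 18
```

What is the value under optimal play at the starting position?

13

D (Maxine): max(18, -9) = 18
E (Maxine): max(-10, 13) = 13
C (Minnie): min(18, 13) = 13
G (Maxine): max(-16, 20) = 20
H (Maxine): max(2, 0) = 2
F (Minnie): min(20, 2) = 2
B (Maxine): max(13, 2) = 13
K (Maxine): max(-6, -4) = -4
L (Maxine): max(3, -9) = 3
J (Minnie): min(-4, 3) = -4
N (Maxine): max(14, -6) = 14
O (Maxine): max(6, 18) = 18
M (Minnie): min(14, 18) = 14
I (Maxine): max(-4, 14) = 14
Root (Minnie): min(13, 14) = 13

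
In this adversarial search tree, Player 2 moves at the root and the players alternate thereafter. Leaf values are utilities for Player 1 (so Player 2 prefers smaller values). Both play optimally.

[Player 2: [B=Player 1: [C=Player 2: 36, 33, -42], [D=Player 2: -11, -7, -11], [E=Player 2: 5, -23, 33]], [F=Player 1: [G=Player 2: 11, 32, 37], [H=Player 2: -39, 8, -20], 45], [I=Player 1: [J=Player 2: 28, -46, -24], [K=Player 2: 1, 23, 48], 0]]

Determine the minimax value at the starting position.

C (Player 2): min(36, 33, -42) = -42
D (Player 2): min(-11, -7, -11) = -11
E (Player 2): min(5, -23, 33) = -23
B (Player 1): max(-42, -11, -23) = -11
G (Player 2): min(11, 32, 37) = 11
H (Player 2): min(-39, 8, -20) = -39
F (Player 1): max(11, -39, 45) = 45
J (Player 2): min(28, -46, -24) = -46
K (Player 2): min(1, 23, 48) = 1
I (Player 1): max(-46, 1, 0) = 1
Root (Player 2): min(-11, 45, 1) = -11

-11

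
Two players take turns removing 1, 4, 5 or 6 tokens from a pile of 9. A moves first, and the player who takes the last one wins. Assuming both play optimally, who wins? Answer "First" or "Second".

Positions where the player to move wins (W) vs loses (L):
i:   0  1  2  3  4  5  6  7  8  9
     L  W  L  W  W  W  W  W  W  L
Position 9 is L, so the second player wins.

Second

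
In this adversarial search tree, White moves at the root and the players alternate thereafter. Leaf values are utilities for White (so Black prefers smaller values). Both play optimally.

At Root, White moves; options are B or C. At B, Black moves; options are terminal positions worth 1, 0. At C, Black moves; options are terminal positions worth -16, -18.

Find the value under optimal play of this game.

0

B (Black): min(1, 0) = 0
C (Black): min(-16, -18) = -18
Root (White): max(0, -18) = 0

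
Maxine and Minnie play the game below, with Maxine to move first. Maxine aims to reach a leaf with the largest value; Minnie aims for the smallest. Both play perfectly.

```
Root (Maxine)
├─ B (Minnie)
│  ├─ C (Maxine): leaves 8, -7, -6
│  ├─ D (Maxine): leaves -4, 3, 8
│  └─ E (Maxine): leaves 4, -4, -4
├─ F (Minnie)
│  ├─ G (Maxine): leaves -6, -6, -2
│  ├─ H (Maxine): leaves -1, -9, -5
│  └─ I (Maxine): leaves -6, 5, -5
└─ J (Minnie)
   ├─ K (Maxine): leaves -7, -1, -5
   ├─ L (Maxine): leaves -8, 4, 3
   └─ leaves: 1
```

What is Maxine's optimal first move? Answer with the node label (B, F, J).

C (Maxine): max(8, -7, -6) = 8
D (Maxine): max(-4, 3, 8) = 8
E (Maxine): max(4, -4, -4) = 4
B (Minnie): min(8, 8, 4) = 4
G (Maxine): max(-6, -6, -2) = -2
H (Maxine): max(-1, -9, -5) = -1
I (Maxine): max(-6, 5, -5) = 5
F (Minnie): min(-2, -1, 5) = -2
K (Maxine): max(-7, -1, -5) = -1
L (Maxine): max(-8, 4, 3) = 4
J (Minnie): min(-1, 4, 1) = -1
Root (Maxine): max(4, -2, -1) = 4
Maxine picks the child with the highest value: B (value 4).

B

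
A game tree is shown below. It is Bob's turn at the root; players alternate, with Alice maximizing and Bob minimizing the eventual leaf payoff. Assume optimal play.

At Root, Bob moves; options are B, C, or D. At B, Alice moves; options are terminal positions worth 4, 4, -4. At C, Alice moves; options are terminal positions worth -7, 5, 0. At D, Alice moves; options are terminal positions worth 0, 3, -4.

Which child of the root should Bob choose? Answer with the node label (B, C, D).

B (Alice): max(4, 4, -4) = 4
C (Alice): max(-7, 5, 0) = 5
D (Alice): max(0, 3, -4) = 3
Root (Bob): min(4, 5, 3) = 3
Bob picks the child with the lowest value: D (value 3).

D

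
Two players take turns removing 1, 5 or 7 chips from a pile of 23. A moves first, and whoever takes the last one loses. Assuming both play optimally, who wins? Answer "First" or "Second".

Second

W/L table (W = player to move can force a win):
i:   0  1  2  3  4  5  6  7  8  9 10 11 12 13 14 15 16 17 18 19 20 21 22 23
     W  L  W  L  W  L  W  L  W  L  W  L  W  L  W  L  W  L  W  L  W  L  W  L
Position 23 is L, so the second player wins.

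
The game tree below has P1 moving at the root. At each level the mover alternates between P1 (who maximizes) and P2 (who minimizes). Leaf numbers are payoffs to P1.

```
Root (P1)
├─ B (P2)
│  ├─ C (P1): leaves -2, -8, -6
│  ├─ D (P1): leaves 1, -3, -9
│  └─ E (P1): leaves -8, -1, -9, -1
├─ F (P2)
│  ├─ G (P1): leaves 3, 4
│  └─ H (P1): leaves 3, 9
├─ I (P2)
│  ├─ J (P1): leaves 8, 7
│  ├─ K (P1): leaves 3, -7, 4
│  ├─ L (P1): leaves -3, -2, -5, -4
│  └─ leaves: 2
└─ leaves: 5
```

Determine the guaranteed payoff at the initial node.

C (P1): max(-2, -8, -6) = -2
D (P1): max(1, -3, -9) = 1
E (P1): max(-8, -1, -9, -1) = -1
B (P2): min(-2, 1, -1) = -2
G (P1): max(3, 4) = 4
H (P1): max(3, 9) = 9
F (P2): min(4, 9) = 4
J (P1): max(8, 7) = 8
K (P1): max(3, -7, 4) = 4
L (P1): max(-3, -2, -5, -4) = -2
I (P2): min(8, 4, -2, 2) = -2
Root (P1): max(-2, 4, -2, 5) = 5

5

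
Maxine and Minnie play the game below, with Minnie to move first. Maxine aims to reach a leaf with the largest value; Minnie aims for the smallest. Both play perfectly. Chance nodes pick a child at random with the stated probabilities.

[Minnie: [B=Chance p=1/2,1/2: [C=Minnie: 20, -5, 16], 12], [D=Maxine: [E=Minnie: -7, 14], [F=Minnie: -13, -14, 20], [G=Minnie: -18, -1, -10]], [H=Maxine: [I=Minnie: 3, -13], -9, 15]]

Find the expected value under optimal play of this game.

-7

C (Minnie): min(20, -5, 16) = -5
B (Chance): 1/2·-5 + 1/2·12 = 3.5
E (Minnie): min(-7, 14) = -7
F (Minnie): min(-13, -14, 20) = -14
G (Minnie): min(-18, -1, -10) = -18
D (Maxine): max(-7, -14, -18) = -7
I (Minnie): min(3, -13) = -13
H (Maxine): max(-13, -9, 15) = 15
Root (Minnie): min(3.5, -7, 15) = -7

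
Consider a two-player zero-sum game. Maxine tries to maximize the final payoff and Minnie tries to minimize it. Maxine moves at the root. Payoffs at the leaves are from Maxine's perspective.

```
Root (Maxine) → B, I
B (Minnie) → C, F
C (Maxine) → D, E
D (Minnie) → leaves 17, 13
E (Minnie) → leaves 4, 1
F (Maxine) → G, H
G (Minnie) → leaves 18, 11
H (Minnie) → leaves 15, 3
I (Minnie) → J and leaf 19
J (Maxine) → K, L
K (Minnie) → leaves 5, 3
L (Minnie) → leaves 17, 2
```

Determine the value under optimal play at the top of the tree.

D (Minnie): min(17, 13) = 13
E (Minnie): min(4, 1) = 1
C (Maxine): max(13, 1) = 13
G (Minnie): min(18, 11) = 11
H (Minnie): min(15, 3) = 3
F (Maxine): max(11, 3) = 11
B (Minnie): min(13, 11) = 11
K (Minnie): min(5, 3) = 3
L (Minnie): min(17, 2) = 2
J (Maxine): max(3, 2) = 3
I (Minnie): min(3, 19) = 3
Root (Maxine): max(11, 3) = 11

11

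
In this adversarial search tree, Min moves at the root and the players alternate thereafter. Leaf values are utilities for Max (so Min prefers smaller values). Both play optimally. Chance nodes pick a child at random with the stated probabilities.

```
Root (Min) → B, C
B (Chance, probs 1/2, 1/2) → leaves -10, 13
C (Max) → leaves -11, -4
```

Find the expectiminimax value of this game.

B (Chance): 1/2·-10 + 1/2·13 = 1.5
C (Max): max(-11, -4) = -4
Root (Min): min(1.5, -4) = -4

-4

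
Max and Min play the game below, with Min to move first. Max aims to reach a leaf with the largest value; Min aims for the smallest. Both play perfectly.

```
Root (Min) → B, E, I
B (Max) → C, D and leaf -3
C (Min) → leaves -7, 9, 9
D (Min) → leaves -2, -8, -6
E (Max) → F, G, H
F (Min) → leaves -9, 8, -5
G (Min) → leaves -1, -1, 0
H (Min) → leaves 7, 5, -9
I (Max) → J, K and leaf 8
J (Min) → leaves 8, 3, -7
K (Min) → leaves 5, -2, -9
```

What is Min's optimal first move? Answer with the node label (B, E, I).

C (Min): min(-7, 9, 9) = -7
D (Min): min(-2, -8, -6) = -8
B (Max): max(-7, -8, -3) = -3
F (Min): min(-9, 8, -5) = -9
G (Min): min(-1, -1, 0) = -1
H (Min): min(7, 5, -9) = -9
E (Max): max(-9, -1, -9) = -1
J (Min): min(8, 3, -7) = -7
K (Min): min(5, -2, -9) = -9
I (Max): max(-7, -9, 8) = 8
Root (Min): min(-3, -1, 8) = -3
Min picks the child with the lowest value: B (value -3).

B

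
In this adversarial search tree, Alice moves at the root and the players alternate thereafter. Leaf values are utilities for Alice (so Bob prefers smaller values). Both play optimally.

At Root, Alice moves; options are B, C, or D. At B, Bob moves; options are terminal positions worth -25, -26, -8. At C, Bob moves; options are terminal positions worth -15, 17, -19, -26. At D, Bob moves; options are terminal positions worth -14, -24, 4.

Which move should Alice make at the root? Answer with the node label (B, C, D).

B (Bob): min(-25, -26, -8) = -26
C (Bob): min(-15, 17, -19, -26) = -26
D (Bob): min(-14, -24, 4) = -24
Root (Alice): max(-26, -26, -24) = -24
Alice picks the child with the highest value: D (value -24).

D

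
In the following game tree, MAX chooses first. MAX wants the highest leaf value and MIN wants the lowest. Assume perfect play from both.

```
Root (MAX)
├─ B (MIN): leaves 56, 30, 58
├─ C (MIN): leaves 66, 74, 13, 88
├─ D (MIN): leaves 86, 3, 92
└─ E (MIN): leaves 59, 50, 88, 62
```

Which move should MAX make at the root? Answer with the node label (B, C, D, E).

E

B (MIN): min(56, 30, 58) = 30
C (MIN): min(66, 74, 13, 88) = 13
D (MIN): min(86, 3, 92) = 3
E (MIN): min(59, 50, 88, 62) = 50
Root (MAX): max(30, 13, 3, 50) = 50
MAX picks the child with the highest value: E (value 50).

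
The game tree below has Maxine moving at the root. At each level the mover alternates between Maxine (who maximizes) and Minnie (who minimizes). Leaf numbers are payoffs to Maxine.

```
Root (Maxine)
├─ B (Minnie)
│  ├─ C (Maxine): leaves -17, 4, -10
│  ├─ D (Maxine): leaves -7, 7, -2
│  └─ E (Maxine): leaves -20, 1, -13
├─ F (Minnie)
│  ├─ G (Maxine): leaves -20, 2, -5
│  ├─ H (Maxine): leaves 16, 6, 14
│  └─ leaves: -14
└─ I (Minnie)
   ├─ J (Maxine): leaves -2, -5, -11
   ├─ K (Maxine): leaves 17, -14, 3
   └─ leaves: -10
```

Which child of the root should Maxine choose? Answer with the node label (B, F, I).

B

C (Maxine): max(-17, 4, -10) = 4
D (Maxine): max(-7, 7, -2) = 7
E (Maxine): max(-20, 1, -13) = 1
B (Minnie): min(4, 7, 1) = 1
G (Maxine): max(-20, 2, -5) = 2
H (Maxine): max(16, 6, 14) = 16
F (Minnie): min(2, 16, -14) = -14
J (Maxine): max(-2, -5, -11) = -2
K (Maxine): max(17, -14, 3) = 17
I (Minnie): min(-2, 17, -10) = -10
Root (Maxine): max(1, -14, -10) = 1
Maxine picks the child with the highest value: B (value 1).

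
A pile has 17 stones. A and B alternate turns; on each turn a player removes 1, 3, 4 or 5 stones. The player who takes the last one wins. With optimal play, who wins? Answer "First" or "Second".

First

W/L table (W = player to move can force a win):
i:   0  1  2  3  4  5  6  7  8  9 10 11 12 13 14 15 16 17
     L  W  L  W  W  W  W  W  L  W  L  W  W  W  W  W  L  W
Position 17 is W, so the first player wins.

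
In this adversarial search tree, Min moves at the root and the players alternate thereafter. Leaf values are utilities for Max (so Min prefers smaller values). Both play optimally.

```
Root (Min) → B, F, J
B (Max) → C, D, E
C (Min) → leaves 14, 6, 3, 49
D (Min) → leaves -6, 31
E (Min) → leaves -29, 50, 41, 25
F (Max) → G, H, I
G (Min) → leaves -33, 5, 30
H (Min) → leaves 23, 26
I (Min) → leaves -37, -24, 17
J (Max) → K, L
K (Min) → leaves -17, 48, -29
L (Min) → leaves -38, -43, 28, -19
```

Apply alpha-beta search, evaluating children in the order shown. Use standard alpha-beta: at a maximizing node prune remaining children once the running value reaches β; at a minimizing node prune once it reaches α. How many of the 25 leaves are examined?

C [α=-∞,β=+∞]: v=3
D [α=3,β=+∞]: v=-6 after child 1 ≤ α → α-cutoff, skip 1
E [α=3,β=+∞]: v=-29 after child 1 ≤ α → α-cutoff, skip 3
B [α=-∞,β=+∞]: v=3
G [α=-∞,β=3]: v=-33
H [α=-33,β=3]: v=23
F [α=-∞,β=3]: v=23 after child 2 ≥ β → β-cutoff, skip 1
K [α=-∞,β=3]: v=-29
L [α=-29,β=3]: v=-38 after child 1 ≤ α → α-cutoff, skip 3
J [α=-∞,β=3]: v=-29
Root [α=-∞,β=+∞]: v=-29
Leaves evaluated: 15 of 25.

15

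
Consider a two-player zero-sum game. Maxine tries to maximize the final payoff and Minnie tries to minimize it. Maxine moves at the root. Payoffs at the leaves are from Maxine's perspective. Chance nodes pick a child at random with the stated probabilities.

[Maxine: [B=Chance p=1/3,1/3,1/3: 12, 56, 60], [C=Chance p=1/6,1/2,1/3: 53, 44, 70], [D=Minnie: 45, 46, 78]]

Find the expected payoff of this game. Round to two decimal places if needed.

B (Chance): 1/3·12 + 1/3·56 + 1/3·60 = 42.67
C (Chance): 1/6·53 + 1/2·44 + 1/3·70 = 54.17
D (Minnie): min(45, 46, 78) = 45
Root (Maxine): max(42.67, 54.17, 45) = 54.17

54.17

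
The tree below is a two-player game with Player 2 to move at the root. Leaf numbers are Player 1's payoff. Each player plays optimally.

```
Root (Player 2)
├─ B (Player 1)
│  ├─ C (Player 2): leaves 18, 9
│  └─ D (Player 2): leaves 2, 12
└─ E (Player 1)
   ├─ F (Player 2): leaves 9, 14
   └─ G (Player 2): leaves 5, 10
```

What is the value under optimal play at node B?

C: min(18, 9) = 9
D: min(2, 12) = 2
B: max(9, 2) = 9

9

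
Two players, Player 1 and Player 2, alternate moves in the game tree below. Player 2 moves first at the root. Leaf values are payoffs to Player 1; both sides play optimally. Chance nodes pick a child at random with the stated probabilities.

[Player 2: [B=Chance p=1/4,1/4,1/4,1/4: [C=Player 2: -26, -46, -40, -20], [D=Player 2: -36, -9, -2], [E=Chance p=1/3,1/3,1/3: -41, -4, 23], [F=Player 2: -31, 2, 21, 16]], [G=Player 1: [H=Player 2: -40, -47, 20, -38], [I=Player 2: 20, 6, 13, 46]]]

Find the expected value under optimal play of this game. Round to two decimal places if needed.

-30.08

C (Player 2): min(-26, -46, -40, -20) = -46
D (Player 2): min(-36, -9, -2) = -36
E (Chance): 1/3·-41 + 1/3·-4 + 1/3·23 = -7.33
F (Player 2): min(-31, 2, 21, 16) = -31
B (Chance): 1/4·-46 + 1/4·-36 + 1/4·-7.33 + 1/4·-31 = -30.08
H (Player 2): min(-40, -47, 20, -38) = -47
I (Player 2): min(20, 6, 13, 46) = 6
G (Player 1): max(-47, 6) = 6
Root (Player 2): min(-30.08, 6) = -30.08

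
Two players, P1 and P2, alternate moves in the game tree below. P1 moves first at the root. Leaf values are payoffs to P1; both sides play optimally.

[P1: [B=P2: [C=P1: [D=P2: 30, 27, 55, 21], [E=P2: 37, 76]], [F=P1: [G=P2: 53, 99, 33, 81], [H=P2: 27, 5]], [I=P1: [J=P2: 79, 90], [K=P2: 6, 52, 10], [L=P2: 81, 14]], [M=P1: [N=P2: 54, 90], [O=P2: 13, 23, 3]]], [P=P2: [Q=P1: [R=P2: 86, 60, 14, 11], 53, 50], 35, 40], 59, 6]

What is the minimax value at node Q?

53

R: min(86, 60, 14, 11) = 11
Q: max(11, 53, 50) = 53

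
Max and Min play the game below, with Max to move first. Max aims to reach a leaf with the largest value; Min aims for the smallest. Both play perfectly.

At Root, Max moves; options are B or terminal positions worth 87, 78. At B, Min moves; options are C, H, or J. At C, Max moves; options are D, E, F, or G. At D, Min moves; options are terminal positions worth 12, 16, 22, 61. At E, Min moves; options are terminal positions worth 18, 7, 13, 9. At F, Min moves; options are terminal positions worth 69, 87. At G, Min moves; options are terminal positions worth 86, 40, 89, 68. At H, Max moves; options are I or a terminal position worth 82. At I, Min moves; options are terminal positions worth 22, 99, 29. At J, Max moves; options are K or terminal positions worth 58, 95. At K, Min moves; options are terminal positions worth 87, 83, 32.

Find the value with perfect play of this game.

D (Min): min(12, 16, 22, 61) = 12
E (Min): min(18, 7, 13, 9) = 7
F (Min): min(69, 87) = 69
G (Min): min(86, 40, 89, 68) = 40
C (Max): max(12, 7, 69, 40) = 69
I (Min): min(22, 99, 29) = 22
H (Max): max(22, 82) = 82
K (Min): min(87, 83, 32) = 32
J (Max): max(32, 58, 95) = 95
B (Min): min(69, 82, 95) = 69
Root (Max): max(69, 87, 78) = 87

87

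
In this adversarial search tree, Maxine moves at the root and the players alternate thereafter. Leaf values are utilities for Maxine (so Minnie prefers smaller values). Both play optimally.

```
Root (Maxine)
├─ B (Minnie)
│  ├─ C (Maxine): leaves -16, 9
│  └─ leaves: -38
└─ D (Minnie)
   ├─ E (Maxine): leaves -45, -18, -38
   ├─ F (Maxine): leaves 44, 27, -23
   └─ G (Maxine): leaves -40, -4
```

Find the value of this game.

C (Maxine): max(-16, 9) = 9
B (Minnie): min(9, -38) = -38
E (Maxine): max(-45, -18, -38) = -18
F (Maxine): max(44, 27, -23) = 44
G (Maxine): max(-40, -4) = -4
D (Minnie): min(-18, 44, -4) = -18
Root (Maxine): max(-38, -18) = -18

-18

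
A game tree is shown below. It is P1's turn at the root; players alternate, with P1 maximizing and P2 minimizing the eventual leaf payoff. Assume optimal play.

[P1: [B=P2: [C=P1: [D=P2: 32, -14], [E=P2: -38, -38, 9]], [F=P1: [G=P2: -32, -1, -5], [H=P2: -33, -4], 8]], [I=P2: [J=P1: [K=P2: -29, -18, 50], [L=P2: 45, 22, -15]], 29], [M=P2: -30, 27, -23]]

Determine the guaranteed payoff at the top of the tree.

D (P2): min(32, -14) = -14
E (P2): min(-38, -38, 9) = -38
C (P1): max(-14, -38) = -14
G (P2): min(-32, -1, -5) = -32
H (P2): min(-33, -4) = -33
F (P1): max(-32, -33, 8) = 8
B (P2): min(-14, 8) = -14
K (P2): min(-29, -18, 50) = -29
L (P2): min(45, 22, -15) = -15
J (P1): max(-29, -15) = -15
I (P2): min(-15, 29) = -15
M (P2): min(-30, 27, -23) = -30
Root (P1): max(-14, -15, -30) = -14

-14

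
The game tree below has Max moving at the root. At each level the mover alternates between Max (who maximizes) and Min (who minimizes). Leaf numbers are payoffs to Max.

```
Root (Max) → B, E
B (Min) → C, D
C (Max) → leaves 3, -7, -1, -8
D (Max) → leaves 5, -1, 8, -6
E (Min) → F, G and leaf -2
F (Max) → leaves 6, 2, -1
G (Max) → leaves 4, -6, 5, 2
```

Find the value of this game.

C (Max): max(3, -7, -1, -8) = 3
D (Max): max(5, -1, 8, -6) = 8
B (Min): min(3, 8) = 3
F (Max): max(6, 2, -1) = 6
G (Max): max(4, -6, 5, 2) = 5
E (Min): min(6, 5, -2) = -2
Root (Max): max(3, -2) = 3

3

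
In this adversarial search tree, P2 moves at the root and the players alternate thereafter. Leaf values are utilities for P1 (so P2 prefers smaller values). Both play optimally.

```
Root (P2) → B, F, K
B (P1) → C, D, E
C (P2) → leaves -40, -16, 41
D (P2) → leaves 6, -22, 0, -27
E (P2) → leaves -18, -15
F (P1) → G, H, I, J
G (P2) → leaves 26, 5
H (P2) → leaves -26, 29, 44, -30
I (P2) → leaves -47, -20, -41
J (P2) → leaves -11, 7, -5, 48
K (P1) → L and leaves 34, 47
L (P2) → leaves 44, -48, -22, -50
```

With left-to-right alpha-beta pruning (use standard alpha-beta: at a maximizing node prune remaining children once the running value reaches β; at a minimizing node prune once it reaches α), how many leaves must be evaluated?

C [α=-∞,β=+∞]: v=-40
D [α=-40,β=+∞]: v=-27
E [α=-27,β=+∞]: v=-18
B [α=-∞,β=+∞]: v=-18
G [α=-∞,β=-18]: v=5
F [α=-∞,β=-18]: v=5 after child 1 ≥ β → β-cutoff, skip 3
L [α=-∞,β=-18]: v=-50
K [α=-∞,β=-18]: v=34 after child 2 ≥ β → β-cutoff, skip 1
Root [α=-∞,β=+∞]: v=-18
Leaves evaluated: 16 of 28.

16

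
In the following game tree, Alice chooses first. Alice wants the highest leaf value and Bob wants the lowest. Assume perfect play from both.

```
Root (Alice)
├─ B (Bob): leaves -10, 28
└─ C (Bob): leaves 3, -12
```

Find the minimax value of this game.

-10

B (Bob): min(-10, 28) = -10
C (Bob): min(3, -12) = -12
Root (Alice): max(-10, -12) = -10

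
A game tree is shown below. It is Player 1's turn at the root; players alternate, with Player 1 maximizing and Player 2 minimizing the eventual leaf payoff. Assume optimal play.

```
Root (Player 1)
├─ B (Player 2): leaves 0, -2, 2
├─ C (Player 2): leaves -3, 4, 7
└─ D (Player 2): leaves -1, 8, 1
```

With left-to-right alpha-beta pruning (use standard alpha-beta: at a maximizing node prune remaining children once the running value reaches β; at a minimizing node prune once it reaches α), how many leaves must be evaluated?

7

B [α=-∞,β=+∞]: v=-2
C [α=-2,β=+∞]: v=-3 after child 1 ≤ α → α-cutoff, skip 2
D [α=-2,β=+∞]: v=-1
Root [α=-∞,β=+∞]: v=-1
Leaves evaluated: 7 of 9.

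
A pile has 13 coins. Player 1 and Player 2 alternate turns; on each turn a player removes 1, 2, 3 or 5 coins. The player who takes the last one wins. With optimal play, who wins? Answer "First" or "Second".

First

i:   0  1  2  3  4  5  6  7  8  9 10 11 12 13
     L  W  W  W  L  W  W  W  L  W  W  W  L  W
Position 13 is W, so the first player wins.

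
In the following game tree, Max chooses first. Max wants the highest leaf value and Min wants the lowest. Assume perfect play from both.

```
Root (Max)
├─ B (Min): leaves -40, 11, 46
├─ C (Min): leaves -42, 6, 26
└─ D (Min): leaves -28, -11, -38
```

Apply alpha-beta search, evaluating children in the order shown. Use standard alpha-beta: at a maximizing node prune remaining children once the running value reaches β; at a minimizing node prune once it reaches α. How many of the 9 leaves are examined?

7

B [α=-∞,β=+∞]: v=-40
C [α=-40,β=+∞]: v=-42 after child 1 ≤ α → α-cutoff, skip 2
D [α=-40,β=+∞]: v=-38
Root [α=-∞,β=+∞]: v=-38
Leaves evaluated: 7 of 9.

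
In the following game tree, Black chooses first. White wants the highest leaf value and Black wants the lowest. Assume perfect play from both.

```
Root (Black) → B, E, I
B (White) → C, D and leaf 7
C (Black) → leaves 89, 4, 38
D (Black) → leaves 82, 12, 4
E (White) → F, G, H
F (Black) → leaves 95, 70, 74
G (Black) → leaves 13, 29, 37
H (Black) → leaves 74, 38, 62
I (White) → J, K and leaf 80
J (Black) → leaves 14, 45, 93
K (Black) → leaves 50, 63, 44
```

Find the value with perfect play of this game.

C (Black): min(89, 4, 38) = 4
D (Black): min(82, 12, 4) = 4
B (White): max(4, 4, 7) = 7
F (Black): min(95, 70, 74) = 70
G (Black): min(13, 29, 37) = 13
H (Black): min(74, 38, 62) = 38
E (White): max(70, 13, 38) = 70
J (Black): min(14, 45, 93) = 14
K (Black): min(50, 63, 44) = 44
I (White): max(14, 44, 80) = 80
Root (Black): min(7, 70, 80) = 7

7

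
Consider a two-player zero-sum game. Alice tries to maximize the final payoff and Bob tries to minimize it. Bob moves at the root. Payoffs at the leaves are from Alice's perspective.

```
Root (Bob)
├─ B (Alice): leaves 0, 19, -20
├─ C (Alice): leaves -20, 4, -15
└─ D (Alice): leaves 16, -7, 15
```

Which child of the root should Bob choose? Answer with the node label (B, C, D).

B (Alice): max(0, 19, -20) = 19
C (Alice): max(-20, 4, -15) = 4
D (Alice): max(16, -7, 15) = 16
Root (Bob): min(19, 4, 16) = 4
Bob picks the child with the lowest value: C (value 4).

C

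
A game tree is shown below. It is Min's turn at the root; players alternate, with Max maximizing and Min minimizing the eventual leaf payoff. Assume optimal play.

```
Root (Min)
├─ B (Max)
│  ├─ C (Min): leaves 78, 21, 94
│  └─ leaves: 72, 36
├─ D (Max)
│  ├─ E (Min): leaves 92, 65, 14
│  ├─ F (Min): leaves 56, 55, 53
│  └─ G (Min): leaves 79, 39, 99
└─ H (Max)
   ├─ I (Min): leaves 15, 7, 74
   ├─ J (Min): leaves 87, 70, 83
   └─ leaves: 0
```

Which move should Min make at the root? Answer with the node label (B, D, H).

C (Min): min(78, 21, 94) = 21
B (Max): max(21, 72, 36) = 72
E (Min): min(92, 65, 14) = 14
F (Min): min(56, 55, 53) = 53
G (Min): min(79, 39, 99) = 39
D (Max): max(14, 53, 39) = 53
I (Min): min(15, 7, 74) = 7
J (Min): min(87, 70, 83) = 70
H (Max): max(7, 70, 0) = 70
Root (Min): min(72, 53, 70) = 53
Min picks the child with the lowest value: D (value 53).

D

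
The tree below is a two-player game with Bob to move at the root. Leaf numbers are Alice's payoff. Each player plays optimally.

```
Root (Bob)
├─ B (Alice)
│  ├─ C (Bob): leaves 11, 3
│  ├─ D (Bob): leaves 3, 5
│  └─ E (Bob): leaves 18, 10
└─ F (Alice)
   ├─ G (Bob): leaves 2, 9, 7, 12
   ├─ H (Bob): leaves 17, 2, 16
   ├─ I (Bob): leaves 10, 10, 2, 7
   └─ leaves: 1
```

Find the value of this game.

2

C (Bob): min(11, 3) = 3
D (Bob): min(3, 5) = 3
E (Bob): min(18, 10) = 10
B (Alice): max(3, 3, 10) = 10
G (Bob): min(2, 9, 7, 12) = 2
H (Bob): min(17, 2, 16) = 2
I (Bob): min(10, 10, 2, 7) = 2
F (Alice): max(2, 2, 2, 1) = 2
Root (Bob): min(10, 2) = 2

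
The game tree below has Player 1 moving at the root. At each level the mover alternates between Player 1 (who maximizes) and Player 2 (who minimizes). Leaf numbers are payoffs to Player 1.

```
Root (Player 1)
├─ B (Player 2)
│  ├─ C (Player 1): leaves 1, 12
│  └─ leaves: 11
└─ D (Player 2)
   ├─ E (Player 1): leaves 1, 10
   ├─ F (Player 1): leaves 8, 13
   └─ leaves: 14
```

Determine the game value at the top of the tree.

C (Player 1): max(1, 12) = 12
B (Player 2): min(12, 11) = 11
E (Player 1): max(1, 10) = 10
F (Player 1): max(8, 13) = 13
D (Player 2): min(10, 13, 14) = 10
Root (Player 1): max(11, 10) = 11

11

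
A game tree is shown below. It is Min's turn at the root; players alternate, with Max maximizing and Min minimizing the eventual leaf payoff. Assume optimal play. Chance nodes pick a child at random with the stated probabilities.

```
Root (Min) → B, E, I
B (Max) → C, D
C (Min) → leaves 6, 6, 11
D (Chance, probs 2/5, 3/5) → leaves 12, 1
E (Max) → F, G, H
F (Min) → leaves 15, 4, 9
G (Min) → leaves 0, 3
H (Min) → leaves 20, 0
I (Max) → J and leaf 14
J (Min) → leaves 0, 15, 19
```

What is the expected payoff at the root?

4

C (Min): min(6, 6, 11) = 6
D (Chance): 2/5·12 + 3/5·1 = 5.4
B (Max): max(6, 5.4) = 6
F (Min): min(15, 4, 9) = 4
G (Min): min(0, 3) = 0
H (Min): min(20, 0) = 0
E (Max): max(4, 0, 0) = 4
J (Min): min(0, 15, 19) = 0
I (Max): max(0, 14) = 14
Root (Min): min(6, 4, 14) = 4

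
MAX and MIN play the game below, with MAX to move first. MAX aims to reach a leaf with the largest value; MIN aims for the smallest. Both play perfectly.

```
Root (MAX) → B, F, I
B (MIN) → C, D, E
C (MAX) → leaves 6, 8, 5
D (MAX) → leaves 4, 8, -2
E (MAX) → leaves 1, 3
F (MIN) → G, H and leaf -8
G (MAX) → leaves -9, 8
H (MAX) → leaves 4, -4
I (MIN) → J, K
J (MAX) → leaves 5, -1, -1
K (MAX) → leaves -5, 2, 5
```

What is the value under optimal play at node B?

C: max(6, 8, 5) = 8
D: max(4, 8, -2) = 8
E: max(1, 3) = 3
B: min(8, 8, 3) = 3

3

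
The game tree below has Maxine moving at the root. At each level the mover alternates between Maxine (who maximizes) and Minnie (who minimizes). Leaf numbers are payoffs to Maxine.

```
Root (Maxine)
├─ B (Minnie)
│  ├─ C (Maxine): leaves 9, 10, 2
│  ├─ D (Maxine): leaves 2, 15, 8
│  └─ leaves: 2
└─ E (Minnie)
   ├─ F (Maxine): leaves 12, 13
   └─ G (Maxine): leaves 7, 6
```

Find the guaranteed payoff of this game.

7

C (Maxine): max(9, 10, 2) = 10
D (Maxine): max(2, 15, 8) = 15
B (Minnie): min(10, 15, 2) = 2
F (Maxine): max(12, 13) = 13
G (Maxine): max(7, 6) = 7
E (Minnie): min(13, 7) = 7
Root (Maxine): max(2, 7) = 7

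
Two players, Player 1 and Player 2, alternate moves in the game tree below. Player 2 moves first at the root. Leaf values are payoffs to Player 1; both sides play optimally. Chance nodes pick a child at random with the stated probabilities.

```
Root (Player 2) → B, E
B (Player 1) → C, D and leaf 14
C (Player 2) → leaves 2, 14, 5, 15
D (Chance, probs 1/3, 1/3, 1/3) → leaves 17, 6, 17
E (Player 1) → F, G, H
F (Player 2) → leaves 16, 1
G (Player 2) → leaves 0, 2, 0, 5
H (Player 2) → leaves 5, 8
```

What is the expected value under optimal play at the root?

C (Player 2): min(2, 14, 5, 15) = 2
D (Chance): 1/3·17 + 1/3·6 + 1/3·17 = 13.33
B (Player 1): max(2, 13.33, 14) = 14
F (Player 2): min(16, 1) = 1
G (Player 2): min(0, 2, 0, 5) = 0
H (Player 2): min(5, 8) = 5
E (Player 1): max(1, 0, 5) = 5
Root (Player 2): min(14, 5) = 5

5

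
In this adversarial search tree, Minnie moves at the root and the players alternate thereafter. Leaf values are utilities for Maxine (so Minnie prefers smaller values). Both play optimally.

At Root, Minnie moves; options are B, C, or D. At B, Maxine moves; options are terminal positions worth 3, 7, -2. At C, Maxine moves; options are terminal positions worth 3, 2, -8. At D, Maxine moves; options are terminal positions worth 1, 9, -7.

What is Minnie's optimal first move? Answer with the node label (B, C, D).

B (Maxine): max(3, 7, -2) = 7
C (Maxine): max(3, 2, -8) = 3
D (Maxine): max(1, 9, -7) = 9
Root (Minnie): min(7, 3, 9) = 3
Minnie picks the child with the lowest value: C (value 3).

C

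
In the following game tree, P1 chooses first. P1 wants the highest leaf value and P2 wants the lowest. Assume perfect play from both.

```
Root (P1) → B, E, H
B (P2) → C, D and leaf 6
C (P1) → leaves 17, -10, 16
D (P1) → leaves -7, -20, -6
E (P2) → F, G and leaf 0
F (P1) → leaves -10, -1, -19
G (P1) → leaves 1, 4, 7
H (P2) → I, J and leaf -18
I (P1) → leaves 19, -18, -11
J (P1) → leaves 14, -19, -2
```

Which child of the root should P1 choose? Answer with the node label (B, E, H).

C (P1): max(17, -10, 16) = 17
D (P1): max(-7, -20, -6) = -6
B (P2): min(17, -6, 6) = -6
F (P1): max(-10, -1, -19) = -1
G (P1): max(1, 4, 7) = 7
E (P2): min(-1, 7, 0) = -1
I (P1): max(19, -18, -11) = 19
J (P1): max(14, -19, -2) = 14
H (P2): min(19, 14, -18) = -18
Root (P1): max(-6, -1, -18) = -1
P1 picks the child with the highest value: E (value -1).

E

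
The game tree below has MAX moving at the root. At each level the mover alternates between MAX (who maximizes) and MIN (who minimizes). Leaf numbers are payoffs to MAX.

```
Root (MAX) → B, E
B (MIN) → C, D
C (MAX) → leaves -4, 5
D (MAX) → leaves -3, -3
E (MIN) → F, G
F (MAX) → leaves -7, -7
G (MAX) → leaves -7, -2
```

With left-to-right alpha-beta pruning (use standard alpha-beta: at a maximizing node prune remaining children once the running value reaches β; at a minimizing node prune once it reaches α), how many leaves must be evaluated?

6

C [α=-∞,β=+∞]: v=5
D [α=-∞,β=5]: v=-3
B [α=-∞,β=+∞]: v=-3
F [α=-3,β=+∞]: v=-7
E [α=-3,β=+∞]: v=-7 after child 1 ≤ α → α-cutoff, skip 1
Root [α=-∞,β=+∞]: v=-3
Leaves evaluated: 6 of 8.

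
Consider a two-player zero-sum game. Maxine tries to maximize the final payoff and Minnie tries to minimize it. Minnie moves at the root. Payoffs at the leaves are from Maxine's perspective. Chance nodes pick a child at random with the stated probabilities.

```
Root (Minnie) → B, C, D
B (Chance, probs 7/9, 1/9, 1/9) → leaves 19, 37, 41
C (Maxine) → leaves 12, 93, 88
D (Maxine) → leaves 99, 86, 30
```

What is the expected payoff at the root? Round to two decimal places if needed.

23.44

B (Chance): 7/9·19 + 1/9·37 + 1/9·41 = 23.44
C (Maxine): max(12, 93, 88) = 93
D (Maxine): max(99, 86, 30) = 99
Root (Minnie): min(23.44, 93, 99) = 23.44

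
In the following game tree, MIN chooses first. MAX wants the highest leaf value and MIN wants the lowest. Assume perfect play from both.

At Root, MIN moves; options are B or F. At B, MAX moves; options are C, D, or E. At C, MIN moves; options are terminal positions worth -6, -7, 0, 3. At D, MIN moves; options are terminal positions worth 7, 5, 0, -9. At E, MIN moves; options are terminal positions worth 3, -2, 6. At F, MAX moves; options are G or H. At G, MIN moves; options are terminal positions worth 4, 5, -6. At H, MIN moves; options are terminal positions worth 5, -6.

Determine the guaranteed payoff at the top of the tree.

-6

C (MIN): min(-6, -7, 0, 3) = -7
D (MIN): min(7, 5, 0, -9) = -9
E (MIN): min(3, -2, 6) = -2
B (MAX): max(-7, -9, -2) = -2
G (MIN): min(4, 5, -6) = -6
H (MIN): min(5, -6) = -6
F (MAX): max(-6, -6) = -6
Root (MIN): min(-2, -6) = -6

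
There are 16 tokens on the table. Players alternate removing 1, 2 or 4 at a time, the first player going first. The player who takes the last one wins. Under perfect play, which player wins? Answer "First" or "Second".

First

Compute winning (W) and losing (L) positions by backward induction:
i:   0  1  2  3  4  5  6  7  8  9 10 11 12 13 14 15 16
     L  W  W  L  W  W  L  W  W  L  W  W  L  W  W  L  W
Position 16 is W, so the first player wins.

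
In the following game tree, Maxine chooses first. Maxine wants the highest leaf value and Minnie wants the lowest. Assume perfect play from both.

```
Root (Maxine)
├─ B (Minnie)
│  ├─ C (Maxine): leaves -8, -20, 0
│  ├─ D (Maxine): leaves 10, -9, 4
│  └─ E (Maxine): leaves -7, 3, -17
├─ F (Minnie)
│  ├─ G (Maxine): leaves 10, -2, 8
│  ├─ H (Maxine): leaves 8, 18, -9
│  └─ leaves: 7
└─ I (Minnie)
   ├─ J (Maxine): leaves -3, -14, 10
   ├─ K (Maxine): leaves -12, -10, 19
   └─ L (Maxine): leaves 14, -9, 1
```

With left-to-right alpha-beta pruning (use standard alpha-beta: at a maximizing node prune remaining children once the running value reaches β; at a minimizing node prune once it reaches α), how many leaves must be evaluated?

19

C [α=-∞,β=+∞]: v=0
D [α=-∞,β=0]: v=10 after child 1 ≥ β → β-cutoff, skip 2
E [α=-∞,β=0]: v=3 after child 2 ≥ β → β-cutoff, skip 1
B [α=-∞,β=+∞]: v=0
G [α=0,β=+∞]: v=10
H [α=0,β=10]: v=18 after child 2 ≥ β → β-cutoff, skip 1
F [α=0,β=+∞]: v=7
J [α=7,β=+∞]: v=10
K [α=7,β=10]: v=19
L [α=7,β=10]: v=14 after child 1 ≥ β → β-cutoff, skip 2
I [α=7,β=+∞]: v=10
Root [α=-∞,β=+∞]: v=10
Leaves evaluated: 19 of 25.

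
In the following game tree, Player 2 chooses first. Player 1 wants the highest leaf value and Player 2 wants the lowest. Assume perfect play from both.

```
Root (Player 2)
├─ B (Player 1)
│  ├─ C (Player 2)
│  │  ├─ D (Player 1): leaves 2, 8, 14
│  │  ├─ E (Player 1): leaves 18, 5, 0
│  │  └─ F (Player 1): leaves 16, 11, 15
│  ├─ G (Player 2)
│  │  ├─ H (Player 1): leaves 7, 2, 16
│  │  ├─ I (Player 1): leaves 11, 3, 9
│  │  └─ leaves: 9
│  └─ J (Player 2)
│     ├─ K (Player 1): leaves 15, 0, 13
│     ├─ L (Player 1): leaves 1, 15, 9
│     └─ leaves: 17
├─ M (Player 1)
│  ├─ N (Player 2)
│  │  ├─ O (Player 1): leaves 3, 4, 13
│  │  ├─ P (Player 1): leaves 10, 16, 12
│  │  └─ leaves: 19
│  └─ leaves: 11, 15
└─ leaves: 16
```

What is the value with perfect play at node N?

13

O: max(3, 4, 13) = 13
P: max(10, 16, 12) = 16
N: min(13, 16, 19) = 13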